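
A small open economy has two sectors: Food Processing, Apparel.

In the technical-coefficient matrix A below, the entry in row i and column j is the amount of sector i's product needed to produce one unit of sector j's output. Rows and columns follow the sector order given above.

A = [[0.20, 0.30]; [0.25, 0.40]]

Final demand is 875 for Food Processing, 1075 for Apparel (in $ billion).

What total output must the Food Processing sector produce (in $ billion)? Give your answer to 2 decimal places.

I − A =
  [   0.80    -0.30]
  [  -0.25     0.60]
det(I−A) = (0.80)(0.60) − (-0.30)(-0.25) = 0.4050
adj(I−A) = [[0.60, 0.30], [0.25, 0.80]]
(I − A)⁻¹ = adj(I−A) / det(I−A) ≈
  [   1.4815     0.7407]
  [   0.6173     1.9753]
x = (I − A)⁻¹ d = adj(I−A)·d / det(I−A), with det(I−A) = 0.4050:
  x_1 = (0.60·875 + 0.30·1075) / 0.4050 = 847.50 / 0.4050 ≈ 2092.59
  x_2 = (0.25·875 + 0.80·1075) / 0.4050 = 1078.75 / 0.4050 ≈ 2663.58

x_1 = 2092.59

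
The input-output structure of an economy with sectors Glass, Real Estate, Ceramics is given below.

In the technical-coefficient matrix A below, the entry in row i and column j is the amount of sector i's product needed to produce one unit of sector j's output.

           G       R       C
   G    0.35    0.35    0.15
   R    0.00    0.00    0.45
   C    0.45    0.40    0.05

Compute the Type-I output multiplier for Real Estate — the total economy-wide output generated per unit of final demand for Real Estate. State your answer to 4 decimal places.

I − A =
  [   0.65    -0.35    -0.15]
  [   0.00     1.00    -0.45]
  [  -0.45    -0.40     0.95]
Cofactors of I−A, C_ij = (−1)^(i+j)·(minor ij) (rows/columns in the sector order above):
  C_11 = (1.00)(0.95) − (-0.45)(-0.40) = 0.7700
  C_12 = −[(0.00)(0.95) − (-0.45)(-0.45)] = 0.2025
  C_13 = (0.00)(-0.40) − (1.00)(-0.45) = 0.4500
  C_21 = −[(-0.35)(0.95) − (-0.15)(-0.40)] = 0.3925
  C_22 = (0.65)(0.95) − (-0.15)(-0.45) = 0.5500
  C_23 = −[(0.65)(-0.40) − (-0.35)(-0.45)] = 0.4175
  C_31 = (-0.35)(-0.45) − (-0.15)(1.00) = 0.3075
  C_32 = −[(0.65)(-0.45) − (-0.15)(0.00)] = 0.2925
  C_33 = (0.65)(1.00) − (-0.35)(0.00) = 0.6500
det(I−A) = Σ_j (I−A)_1j·C_1j = (0.65)(0.7700) + (-0.35)(0.2025) + (-0.15)(0.4500) = 0.362125
adj(I−A) = Cᵀ =
  [ 0.7700   0.3925   0.3075]
  [ 0.2025   0.5500   0.2925]
  [ 0.4500   0.4175   0.6500]
(I − A)⁻¹ = adj(I−A) / det(I−A) ≈
  [   2.12634     1.08388     0.84915]
  [   0.55920     1.51881     0.80773]
  [   1.24266     1.15292     1.79496]
The output multiplier for sector j is the column-j sum of the Leontief inverse (I − A)⁻¹ = adj(I−A) / det(I−A).
Column R of adj(I−A): (0.3925, 0.5500, 0.4175); det(I−A) = 0.362125.
m_R = (0.3925 + 0.5500 + 0.4175) / 0.362125 = 1.36 / 0.362125 ≈ 3.7556.

m_R = 3.7556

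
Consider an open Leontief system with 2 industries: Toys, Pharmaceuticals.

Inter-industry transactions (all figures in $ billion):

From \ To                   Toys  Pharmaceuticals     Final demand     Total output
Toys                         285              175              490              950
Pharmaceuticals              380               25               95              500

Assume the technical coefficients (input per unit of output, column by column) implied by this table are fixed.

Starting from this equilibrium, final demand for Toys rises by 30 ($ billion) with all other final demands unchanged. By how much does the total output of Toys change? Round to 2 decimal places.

Technical coefficients a_ij = z_ij / X_j:
  a_TT = 285/950 = 0.30, a_PT = 380/950 = 0.40
  a_TP = 175/500 = 0.35, a_PP = 25/500 = 0.05
I − A =
  [   0.70    -0.35]
  [  -0.40     0.95]
det(I−A) = (0.70)(0.95) − (-0.35)(-0.40) = 0.5250
adj(I−A) = [[0.95, 0.35], [0.40, 0.70]]
(I − A)⁻¹ = adj(I−A) / det(I−A) ≈
  [   1.8095     0.6667]
  [   0.7619     1.3333]
Δx = (I − A)⁻¹ Δd with Δd having +30 in the Toys component and 0 elsewhere.
So Δx_T = L_TT · (+30), where L_TT = adj(I−A)_TT / det(I−A) = 0.95 / 0.5250.
Δx_T = 0.95 × (+30) / 0.5250 = 28.50 / 0.5250 ≈ 54.29.

Δx_T = 54.29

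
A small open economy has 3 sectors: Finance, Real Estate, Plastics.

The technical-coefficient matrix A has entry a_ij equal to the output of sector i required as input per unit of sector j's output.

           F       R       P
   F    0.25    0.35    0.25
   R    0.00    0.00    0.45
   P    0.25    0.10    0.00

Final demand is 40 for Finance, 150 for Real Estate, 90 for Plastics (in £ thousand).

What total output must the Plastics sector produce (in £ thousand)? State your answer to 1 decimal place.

I − A =
  [   0.75    -0.35    -0.25]
  [   0.00     1.00    -0.45]
  [  -0.25    -0.10     1.00]
Cofactors of I−A, C_ij = (−1)^(i+j)·(minor ij) (rows/columns in the sector order above):
  C_11 = (1.00)(1.00) − (-0.45)(-0.10) = 0.9550
  C_12 = −[(0.00)(1.00) − (-0.45)(-0.25)] = 0.1125
  C_13 = (0.00)(-0.10) − (1.00)(-0.25) = 0.2500
  C_21 = −[(-0.35)(1.00) − (-0.25)(-0.10)] = 0.3750
  C_22 = (0.75)(1.00) − (-0.25)(-0.25) = 0.6875
  C_23 = −[(0.75)(-0.10) − (-0.35)(-0.25)] = 0.1625
  C_31 = (-0.35)(-0.45) − (-0.25)(1.00) = 0.4075
  C_32 = −[(0.75)(-0.45) − (-0.25)(0.00)] = 0.3375
  C_33 = (0.75)(1.00) − (-0.35)(0.00) = 0.7500
det(I−A) = Σ_j (I−A)_1j·C_1j = (0.75)(0.9550) + (-0.35)(0.1125) + (-0.25)(0.2500) = 0.614375
adj(I−A) = Cᵀ =
  [ 0.9550   0.3750   0.4075]
  [ 0.1125   0.6875   0.3375]
  [ 0.2500   0.1625   0.7500]
(I − A)⁻¹ = adj(I−A) / det(I−A) ≈
  [   1.5544     0.6104     0.6633]
  [   0.1831     1.1190     0.5493]
  [   0.4069     0.2645     1.2208]
x = (I − A)⁻¹ d = adj(I−A)·d / det(I−A), with det(I−A) = 0.614375:
  x_F = (0.9550·40 + 0.3750·150 + 0.4075·90) / 0.614375 = 131.125 / 0.614375 ≈ 213.4
  x_R = (0.1125·40 + 0.6875·150 + 0.3375·90) / 0.614375 = 138.00 / 0.614375 ≈ 224.6
  x_P = (0.2500·40 + 0.1625·150 + 0.7500·90) / 0.614375 = 101.875 / 0.614375 ≈ 165.8

x_P = 165.8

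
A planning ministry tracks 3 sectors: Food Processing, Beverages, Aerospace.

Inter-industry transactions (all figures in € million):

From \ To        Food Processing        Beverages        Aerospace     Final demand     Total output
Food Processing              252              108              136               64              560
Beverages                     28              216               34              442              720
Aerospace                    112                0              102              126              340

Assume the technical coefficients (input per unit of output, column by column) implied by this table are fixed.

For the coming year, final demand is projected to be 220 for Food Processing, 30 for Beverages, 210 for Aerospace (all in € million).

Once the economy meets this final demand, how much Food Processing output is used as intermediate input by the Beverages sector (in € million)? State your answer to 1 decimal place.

Technical coefficients a_ij = z_ij / X_j:
  a_11 = 252/560 = 0.45, a_21 = 28/560 = 0.05, a_31 = 112/560 = 0.20
  a_12 = 108/720 = 0.15, a_22 = 216/720 = 0.30, a_32 = 0/720 = 0.00
  a_13 = 136/340 = 0.40, a_23 = 34/340 = 0.10, a_33 = 102/340 = 0.30
I − A =
  [   0.55    -0.15    -0.40]
  [  -0.05     0.70    -0.10]
  [  -0.20     0.00     0.70]
Cofactors of I−A, C_ij = (−1)^(i+j)·(minor ij) (rows/columns in the sector order above):
  C_11 = (0.70)(0.70) − (-0.10)(0.00) = 0.4900
  C_12 = −[(-0.05)(0.70) − (-0.10)(-0.20)] = 0.0550
  C_13 = (-0.05)(0.00) − (0.70)(-0.20) = 0.1400
  C_21 = −[(-0.15)(0.70) − (-0.40)(0.00)] = 0.1050
  C_22 = (0.55)(0.70) − (-0.40)(-0.20) = 0.3050
  C_23 = −[(0.55)(0.00) − (-0.15)(-0.20)] = 0.0300
  C_31 = (-0.15)(-0.10) − (-0.40)(0.70) = 0.2950
  C_32 = −[(0.55)(-0.10) − (-0.40)(-0.05)] = 0.0750
  C_33 = (0.55)(0.70) − (-0.15)(-0.05) = 0.3775
det(I−A) = Σ_j (I−A)_1j·C_1j = (0.55)(0.4900) + (-0.15)(0.0550) + (-0.40)(0.1400) = 0.20525
adj(I−A) = Cᵀ =
  [ 0.4900   0.1050   0.2950]
  [ 0.0550   0.3050   0.0750]
  [ 0.1400   0.0300   0.3775]
(I − A)⁻¹ = adj(I−A) / det(I−A) ≈
  [   2.3873     0.5116     1.4373]
  [   0.2680     1.4860     0.3654]
  [   0.6821     0.1462     1.8392]
First solve x = (I − A)⁻¹ d = adj(I−A)·d / det(I−A); in particular x_2 = (0.0550·220 + 0.3050·30 + 0.0750·210) / 0.20525 = 37.00 / 0.20525 ≈ 180.268.
Intermediate flow from 1 to 2: z_12 = a_12 · x_2 = 0.15 × 37.00 / 0.20525 = 5.55 / 0.20525 ≈ 27.0.

z_12 = 27.0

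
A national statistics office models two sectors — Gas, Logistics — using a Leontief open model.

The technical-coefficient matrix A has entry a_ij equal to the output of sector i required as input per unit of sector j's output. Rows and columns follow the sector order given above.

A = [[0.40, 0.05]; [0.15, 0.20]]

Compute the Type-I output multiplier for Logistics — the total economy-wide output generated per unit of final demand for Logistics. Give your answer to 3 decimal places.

m_2 = 1.376

I − A =
  [   0.60    -0.05]
  [  -0.15     0.80]
det(I−A) = (0.60)(0.80) − (-0.05)(-0.15) = 0.4725
adj(I−A) = [[0.80, 0.05], [0.15, 0.60]]
(I − A)⁻¹ = adj(I−A) / det(I−A) ≈
  [   1.6931     0.1058]
  [   0.3175     1.2698]
The output multiplier for sector j is the column-j sum of the Leontief inverse (I − A)⁻¹ = adj(I−A) / det(I−A).
Column 2 of adj(I−A): (0.05, 0.60); det(I−A) = 0.4725.
m_2 = (0.05 + 0.60) / 0.4725 = 0.65 / 0.4725 ≈ 1.376.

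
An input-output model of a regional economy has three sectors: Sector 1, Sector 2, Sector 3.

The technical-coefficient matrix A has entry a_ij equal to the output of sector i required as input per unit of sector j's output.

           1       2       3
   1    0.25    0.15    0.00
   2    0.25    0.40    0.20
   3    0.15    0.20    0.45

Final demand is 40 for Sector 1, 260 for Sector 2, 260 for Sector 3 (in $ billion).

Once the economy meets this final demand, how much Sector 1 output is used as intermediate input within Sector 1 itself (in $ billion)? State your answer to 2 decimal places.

z_11 = 53.09

I − A =
  [   0.75    -0.15     0.00]
  [  -0.25     0.60    -0.20]
  [  -0.15    -0.20     0.55]
Cofactors of I−A, C_ij = (−1)^(i+j)·(minor ij) (rows/columns in the sector order above):
  C_11 = (0.60)(0.55) − (-0.20)(-0.20) = 0.2900
  C_12 = −[(-0.25)(0.55) − (-0.20)(-0.15)] = 0.1675
  C_13 = (-0.25)(-0.20) − (0.60)(-0.15) = 0.1400
  C_21 = −[(-0.15)(0.55) − (0.00)(-0.20)] = 0.0825
  C_22 = (0.75)(0.55) − (0.00)(-0.15) = 0.4125
  C_23 = −[(0.75)(-0.20) − (-0.15)(-0.15)] = 0.1725
  C_31 = (-0.15)(-0.20) − (0.00)(0.60) = 0.0300
  C_32 = −[(0.75)(-0.20) − (0.00)(-0.25)] = 0.1500
  C_33 = (0.75)(0.60) − (-0.15)(-0.25) = 0.4125
det(I−A) = Σ_j (I−A)_1j·C_1j = (0.75)(0.2900) + (-0.15)(0.1675) + (0.00)(0.1400) = 0.192375
adj(I−A) = Cᵀ =
  [ 0.2900   0.0825   0.0300]
  [ 0.1675   0.4125   0.1500]
  [ 0.1400   0.1725   0.4125]
(I − A)⁻¹ = adj(I−A) / det(I−A) ≈
  [   1.5075     0.4288     0.1559]
  [   0.8707     2.1442     0.7797]
  [   0.7277     0.8967     2.1442]
First solve x = (I − A)⁻¹ d = adj(I−A)·d / det(I−A); in particular x_1 = (0.2900·40 + 0.0825·260 + 0.0300·260) / 0.192375 = 40.85 / 0.192375 ≈ 212.3457.
Intermediate flow from 1 to 1: z_11 = a_11 · x_1 = 0.25 × 40.85 / 0.192375 = 10.2125 / 0.192375 ≈ 53.09.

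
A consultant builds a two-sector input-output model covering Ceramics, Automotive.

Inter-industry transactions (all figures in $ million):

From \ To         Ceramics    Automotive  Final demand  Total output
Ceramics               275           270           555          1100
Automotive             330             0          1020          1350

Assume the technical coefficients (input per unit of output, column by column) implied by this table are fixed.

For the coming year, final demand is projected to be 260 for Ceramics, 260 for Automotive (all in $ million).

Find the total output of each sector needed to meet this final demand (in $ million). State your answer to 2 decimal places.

x_C = 452.17, x_A = 395.65

Technical coefficients a_ij = z_ij / X_j:
  a_CC = 275/1100 = 0.25, a_AC = 330/1100 = 0.30
  a_CA = 270/1350 = 0.20, a_AA = 0/1350 = 0.00
I − A =
  [   0.75    -0.20]
  [  -0.30     1.00]
det(I−A) = (0.75)(1.00) − (-0.20)(-0.30) = 0.6900
adj(I−A) = [[1.00, 0.20], [0.30, 0.75]]
(I − A)⁻¹ = adj(I−A) / det(I−A) ≈
  [   1.4493     0.2899]
  [   0.4348     1.0870]
x = (I − A)⁻¹ d = adj(I−A)·d / det(I−A), with det(I−A) = 0.6900:
  x_C = (1.00·260 + 0.20·260) / 0.6900 = 312.00 / 0.6900 ≈ 452.17
  x_A = (0.30·260 + 0.75·260) / 0.6900 = 273.00 / 0.6900 ≈ 395.65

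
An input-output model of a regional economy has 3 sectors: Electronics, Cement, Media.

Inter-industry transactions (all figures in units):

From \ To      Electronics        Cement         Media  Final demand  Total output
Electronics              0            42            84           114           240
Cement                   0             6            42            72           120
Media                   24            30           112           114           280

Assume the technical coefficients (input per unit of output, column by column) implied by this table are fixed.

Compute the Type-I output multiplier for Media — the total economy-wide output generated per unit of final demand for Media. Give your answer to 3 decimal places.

m_M = 2.882

Technical coefficients a_ij = z_ij / X_j:
  a_EE = 0/240 = 0.00, a_CE = 0/240 = 0.00, a_ME = 24/240 = 0.10
  a_EC = 42/120 = 0.35, a_CC = 6/120 = 0.05, a_MC = 30/120 = 0.25
  a_EM = 84/280 = 0.30, a_CM = 42/280 = 0.15, a_MM = 112/280 = 0.40
I − A =
  [   1.00    -0.35    -0.30]
  [   0.00     0.95    -0.15]
  [  -0.10    -0.25     0.60]
Cofactors of I−A, C_ij = (−1)^(i+j)·(minor ij) (rows/columns in the sector order above):
  C_11 = (0.95)(0.60) − (-0.15)(-0.25) = 0.5325
  C_12 = −[(0.00)(0.60) − (-0.15)(-0.10)] = 0.0150
  C_13 = (0.00)(-0.25) − (0.95)(-0.10) = 0.0950
  C_21 = −[(-0.35)(0.60) − (-0.30)(-0.25)] = 0.2850
  C_22 = (1.00)(0.60) − (-0.30)(-0.10) = 0.5700
  C_23 = −[(1.00)(-0.25) − (-0.35)(-0.10)] = 0.2850
  C_31 = (-0.35)(-0.15) − (-0.30)(0.95) = 0.3375
  C_32 = −[(1.00)(-0.15) − (-0.30)(0.00)] = 0.1500
  C_33 = (1.00)(0.95) − (-0.35)(0.00) = 0.9500
det(I−A) = Σ_j (I−A)_1j·C_1j = (1.00)(0.5325) + (-0.35)(0.0150) + (-0.30)(0.0950) = 0.49875
adj(I−A) = Cᵀ =
  [ 0.5325   0.2850   0.3375]
  [ 0.0150   0.5700   0.1500]
  [ 0.0950   0.2850   0.9500]
(I − A)⁻¹ = adj(I−A) / det(I−A) ≈
  [   1.0677     0.5714     0.6767]
  [   0.0301     1.1429     0.3008]
  [   0.1905     0.5714     1.9048]
The output multiplier for sector j is the column-j sum of the Leontief inverse (I − A)⁻¹ = adj(I−A) / det(I−A).
Column M of adj(I−A): (0.3375, 0.1500, 0.9500); det(I−A) = 0.49875.
m_M = (0.3375 + 0.1500 + 0.9500) / 0.49875 = 1.4375 / 0.49875 ≈ 2.882.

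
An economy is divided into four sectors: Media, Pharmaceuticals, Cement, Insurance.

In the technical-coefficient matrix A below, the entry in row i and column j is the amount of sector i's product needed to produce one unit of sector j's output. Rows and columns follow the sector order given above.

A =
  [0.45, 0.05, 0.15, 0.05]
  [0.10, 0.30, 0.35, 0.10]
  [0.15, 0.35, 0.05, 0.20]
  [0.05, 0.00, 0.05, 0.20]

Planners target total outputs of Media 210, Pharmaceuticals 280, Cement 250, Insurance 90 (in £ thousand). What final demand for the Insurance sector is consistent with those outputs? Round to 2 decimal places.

d_I = 49.00

I − A =
  [   0.55    -0.05    -0.15    -0.05]
  [  -0.10     0.70    -0.35    -0.10]
  [  -0.15    -0.35     0.95    -0.20]
  [  -0.05     0.00    -0.05     0.80]
d = (I − A) x:
  d_M = (+0.55)·210 + (-0.05)·280 + (-0.15)·250 + (-0.05)·90 = 59.50
  d_P = (-0.10)·210 + (+0.70)·280 + (-0.35)·250 + (-0.10)·90 = 78.50
  d_C = (-0.15)·210 + (-0.35)·280 + (+0.95)·250 + (-0.20)·90 = 90.00
  d_I = (-0.05)·210 + (+0.00)·280 + (-0.05)·250 + (+0.80)·90 = 49.00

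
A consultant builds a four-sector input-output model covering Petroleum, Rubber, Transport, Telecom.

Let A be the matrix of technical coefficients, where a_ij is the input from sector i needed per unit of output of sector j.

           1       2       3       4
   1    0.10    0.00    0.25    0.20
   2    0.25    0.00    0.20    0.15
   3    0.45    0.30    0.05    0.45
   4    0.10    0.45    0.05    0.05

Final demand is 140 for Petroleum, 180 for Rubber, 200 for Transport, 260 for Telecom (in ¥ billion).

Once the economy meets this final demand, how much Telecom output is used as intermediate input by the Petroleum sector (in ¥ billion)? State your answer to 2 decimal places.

I − A =
  [   0.90     0.00    -0.25    -0.20]
  [  -0.25     1.00    -0.20    -0.15]
  [  -0.45    -0.30     0.95    -0.45]
  [  -0.10    -0.45    -0.05     0.95]
Compute the cofactors C_ij = (−1)^(i+j)·(3×3 minor ij) of I−A; the adjugate is their transpose:
adj(I−A) = Cᵀ =
  [ 0.716125   0.210375   0.248625   0.301750]
  [ 0.332125   0.650375   0.239375   0.286000]
  [ 0.568500   0.473250   0.751750   0.550500]
  [ 0.262625   0.355125   0.179125   0.669750]
det(I−A) = Σ_j (I−A)_1j·C_1j = (0.90)(0.716125) + (0.00)(0.332125) + (-0.25)(0.568500) + (-0.20)(0.262625) = 0.4498625
(I − A)⁻¹ = adj(I−A) / det(I−A) ≈
  [   1.5919     0.4676     0.5527     0.6708]
  [   0.7383     1.4457     0.5321     0.6357]
  [   1.2637     1.0520     1.6711     1.2237]
  [   0.5838     0.7894     0.3982     1.4888]
First solve x = (I − A)⁻¹ d = adj(I−A)·d / det(I−A); in particular x_1 = (0.716125·140 + 0.210375·180 + 0.248625·200 + 0.301750·260) / 0.4498625 = 266.305 / 0.4498625 ≈ 591.9698.
Intermediate flow from 4 to 1: z_41 = a_41 · x_1 = 0.10 × 266.305 / 0.4498625 = 26.6305 / 0.4498625 ≈ 59.20.

z_41 = 59.20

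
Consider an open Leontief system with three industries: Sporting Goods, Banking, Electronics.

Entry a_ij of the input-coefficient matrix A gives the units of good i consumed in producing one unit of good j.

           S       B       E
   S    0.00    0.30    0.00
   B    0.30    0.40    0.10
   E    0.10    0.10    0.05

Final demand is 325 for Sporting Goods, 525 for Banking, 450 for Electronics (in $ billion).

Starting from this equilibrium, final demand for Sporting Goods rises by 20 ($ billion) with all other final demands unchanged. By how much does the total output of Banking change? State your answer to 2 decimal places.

I − A =
  [   1.00    -0.30     0.00]
  [  -0.30     0.60    -0.10]
  [  -0.10    -0.10     0.95]
Cofactors of I−A, C_ij = (−1)^(i+j)·(minor ij) (rows/columns in the sector order above):
  C_11 = (0.60)(0.95) − (-0.10)(-0.10) = 0.5600
  C_12 = −[(-0.30)(0.95) − (-0.10)(-0.10)] = 0.2950
  C_13 = (-0.30)(-0.10) − (0.60)(-0.10) = 0.0900
  C_21 = −[(-0.30)(0.95) − (0.00)(-0.10)] = 0.2850
  C_22 = (1.00)(0.95) − (0.00)(-0.10) = 0.9500
  C_23 = −[(1.00)(-0.10) − (-0.30)(-0.10)] = 0.1300
  C_31 = (-0.30)(-0.10) − (0.00)(0.60) = 0.0300
  C_32 = −[(1.00)(-0.10) − (0.00)(-0.30)] = 0.1000
  C_33 = (1.00)(0.60) − (-0.30)(-0.30) = 0.5100
det(I−A) = Σ_j (I−A)_1j·C_1j = (1.00)(0.5600) + (-0.30)(0.2950) + (0.00)(0.0900) = 0.4715
adj(I−A) = Cᵀ =
  [ 0.5600   0.2850   0.0300]
  [ 0.2950   0.9500   0.1000]
  [ 0.0900   0.1300   0.5100]
(I − A)⁻¹ = adj(I−A) / det(I−A) ≈
  [   1.1877     0.6045     0.0636]
  [   0.6257     2.0148     0.2121]
  [   0.1909     0.2757     1.0817]
Δx = (I − A)⁻¹ Δd with Δd having +20 in the Sporting Goods component and 0 elsewhere.
So Δx_B = L_BS · (+20), where L_BS = adj(I−A)_BS / det(I−A) = 0.2950 / 0.4715.
Δx_B = 0.2950 × (+20) / 0.4715 = 5.90 / 0.4715 ≈ 12.51.

Δx_B = 12.51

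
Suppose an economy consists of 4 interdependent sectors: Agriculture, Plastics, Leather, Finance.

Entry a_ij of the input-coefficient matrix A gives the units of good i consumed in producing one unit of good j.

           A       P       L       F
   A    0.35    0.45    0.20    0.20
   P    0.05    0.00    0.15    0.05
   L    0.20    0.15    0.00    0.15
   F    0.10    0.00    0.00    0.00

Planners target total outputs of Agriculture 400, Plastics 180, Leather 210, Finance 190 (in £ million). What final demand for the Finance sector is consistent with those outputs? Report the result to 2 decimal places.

d_F = 150.00

I − A =
  [   0.65    -0.45    -0.20    -0.20]
  [  -0.05     1.00    -0.15    -0.05]
  [  -0.20    -0.15     1.00    -0.15]
  [  -0.10     0.00     0.00     1.00]
d = (I − A) x:
  d_A = (+0.65)·400 + (-0.45)·180 + (-0.20)·210 + (-0.20)·190 = 99.00
  d_P = (-0.05)·400 + (+1.00)·180 + (-0.15)·210 + (-0.05)·190 = 119.00
  d_L = (-0.20)·400 + (-0.15)·180 + (+1.00)·210 + (-0.15)·190 = 74.50
  d_F = (-0.10)·400 + (+0.00)·180 + (+0.00)·210 + (+1.00)·190 = 150.00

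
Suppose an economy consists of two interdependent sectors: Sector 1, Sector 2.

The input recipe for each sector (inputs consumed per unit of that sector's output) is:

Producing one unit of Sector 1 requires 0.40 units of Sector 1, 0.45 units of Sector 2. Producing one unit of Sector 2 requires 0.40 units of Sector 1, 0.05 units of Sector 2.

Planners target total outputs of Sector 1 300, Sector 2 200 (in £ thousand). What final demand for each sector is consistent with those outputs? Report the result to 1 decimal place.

I − A =
  [   0.60    -0.40]
  [  -0.45     0.95]
d = (I − A) x:
  d_1 = (+0.60)·300 + (-0.40)·200 = 100.0
  d_2 = (-0.45)·300 + (+0.95)·200 = 55.0

d_1 = 100.0, d_2 = 55.0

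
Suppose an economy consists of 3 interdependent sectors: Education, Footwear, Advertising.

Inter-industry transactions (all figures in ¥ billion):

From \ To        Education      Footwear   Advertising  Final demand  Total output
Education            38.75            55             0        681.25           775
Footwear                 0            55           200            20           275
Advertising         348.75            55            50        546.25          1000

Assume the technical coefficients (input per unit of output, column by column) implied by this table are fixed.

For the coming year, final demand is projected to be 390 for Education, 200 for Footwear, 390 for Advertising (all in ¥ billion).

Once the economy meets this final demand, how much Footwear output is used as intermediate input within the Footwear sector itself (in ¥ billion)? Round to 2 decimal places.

Technical coefficients a_ij = z_ij / X_j:
  a_EE = 38.75/775 = 0.05, a_FE = 0/775 = 0.00, a_AE = 348.75/775 = 0.45
  a_EF = 55/275 = 0.20, a_FF = 55/275 = 0.20, a_AF = 55/275 = 0.20
  a_EA = 0/1000 = 0.00, a_FA = 200/1000 = 0.20, a_AA = 50/1000 = 0.05
I − A =
  [   0.95    -0.20     0.00]
  [   0.00     0.80    -0.20]
  [  -0.45    -0.20     0.95]
Cofactors of I−A, C_ij = (−1)^(i+j)·(minor ij) (rows/columns in the sector order above):
  C_11 = (0.80)(0.95) − (-0.20)(-0.20) = 0.7200
  C_12 = −[(0.00)(0.95) − (-0.20)(-0.45)] = 0.0900
  C_13 = (0.00)(-0.20) − (0.80)(-0.45) = 0.3600
  C_21 = −[(-0.20)(0.95) − (0.00)(-0.20)] = 0.1900
  C_22 = (0.95)(0.95) − (0.00)(-0.45) = 0.9025
  C_23 = −[(0.95)(-0.20) − (-0.20)(-0.45)] = 0.2800
  C_31 = (-0.20)(-0.20) − (0.00)(0.80) = 0.0400
  C_32 = −[(0.95)(-0.20) − (0.00)(0.00)] = 0.1900
  C_33 = (0.95)(0.80) − (-0.20)(0.00) = 0.7600
det(I−A) = Σ_j (I−A)_1j·C_1j = (0.95)(0.7200) + (-0.20)(0.0900) + (0.00)(0.3600) = 0.6660
adj(I−A) = Cᵀ =
  [ 0.7200   0.1900   0.0400]
  [ 0.0900   0.9025   0.1900]
  [ 0.3600   0.2800   0.7600]
(I − A)⁻¹ = adj(I−A) / det(I−A) ≈
  [   1.0811     0.2853     0.0601]
  [   0.1351     1.3551     0.2853]
  [   0.5405     0.4204     1.1411]
First solve x = (I − A)⁻¹ d = adj(I−A)·d / det(I−A); in particular x_F = (0.0900·390 + 0.9025·200 + 0.1900·390) / 0.6660 = 289.70 / 0.6660 ≈ 434.9850.
Intermediate flow from F to F: z_FF = a_FF · x_F = 0.20 × 289.70 / 0.6660 = 57.94 / 0.6660 ≈ 87.00.

z_FF = 87.00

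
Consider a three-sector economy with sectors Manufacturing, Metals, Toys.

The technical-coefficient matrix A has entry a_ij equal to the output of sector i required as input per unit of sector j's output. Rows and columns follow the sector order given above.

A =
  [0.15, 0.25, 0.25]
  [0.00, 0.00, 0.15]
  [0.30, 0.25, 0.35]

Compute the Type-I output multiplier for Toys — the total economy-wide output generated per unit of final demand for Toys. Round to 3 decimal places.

I − A =
  [   0.85    -0.25    -0.25]
  [   0.00     1.00    -0.15]
  [  -0.30    -0.25     0.65]
Cofactors of I−A, C_ij = (−1)^(i+j)·(minor ij) (rows/columns in the sector order above):
  C_11 = (1.00)(0.65) − (-0.15)(-0.25) = 0.6125
  C_12 = −[(0.00)(0.65) − (-0.15)(-0.30)] = 0.0450
  C_13 = (0.00)(-0.25) − (1.00)(-0.30) = 0.3000
  C_21 = −[(-0.25)(0.65) − (-0.25)(-0.25)] = 0.2250
  C_22 = (0.85)(0.65) − (-0.25)(-0.30) = 0.4775
  C_23 = −[(0.85)(-0.25) − (-0.25)(-0.30)] = 0.2875
  C_31 = (-0.25)(-0.15) − (-0.25)(1.00) = 0.2875
  C_32 = −[(0.85)(-0.15) − (-0.25)(0.00)] = 0.1275
  C_33 = (0.85)(1.00) − (-0.25)(0.00) = 0.8500
det(I−A) = Σ_j (I−A)_1j·C_1j = (0.85)(0.6125) + (-0.25)(0.0450) + (-0.25)(0.3000) = 0.434375
adj(I−A) = Cᵀ =
  [ 0.6125   0.2250   0.2875]
  [ 0.0450   0.4775   0.1275]
  [ 0.3000   0.2875   0.8500]
(I − A)⁻¹ = adj(I−A) / det(I−A) ≈
  [   1.4101     0.5180     0.6619]
  [   0.1036     1.0993     0.2935]
  [   0.6906     0.6619     1.9568]
The output multiplier for sector j is the column-j sum of the Leontief inverse (I − A)⁻¹ = adj(I−A) / det(I−A).
Column 3 of adj(I−A): (0.2875, 0.1275, 0.8500); det(I−A) = 0.434375.
m_3 = (0.2875 + 0.1275 + 0.8500) / 0.434375 = 1.265 / 0.434375 ≈ 2.912.

m_3 = 2.912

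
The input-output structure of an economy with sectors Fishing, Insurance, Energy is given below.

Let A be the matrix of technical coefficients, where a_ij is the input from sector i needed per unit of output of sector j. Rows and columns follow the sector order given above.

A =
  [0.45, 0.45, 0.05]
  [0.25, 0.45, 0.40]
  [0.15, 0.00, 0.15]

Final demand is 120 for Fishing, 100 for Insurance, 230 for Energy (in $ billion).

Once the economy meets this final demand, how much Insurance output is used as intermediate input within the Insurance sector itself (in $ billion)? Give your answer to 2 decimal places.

I − A =
  [   0.55    -0.45    -0.05]
  [  -0.25     0.55    -0.40]
  [  -0.15     0.00     0.85]
Cofactors of I−A, C_ij = (−1)^(i+j)·(minor ij) (rows/columns in the sector order above):
  C_11 = (0.55)(0.85) − (-0.40)(0.00) = 0.4675
  C_12 = −[(-0.25)(0.85) − (-0.40)(-0.15)] = 0.2725
  C_13 = (-0.25)(0.00) − (0.55)(-0.15) = 0.0825
  C_21 = −[(-0.45)(0.85) − (-0.05)(0.00)] = 0.3825
  C_22 = (0.55)(0.85) − (-0.05)(-0.15) = 0.4600
  C_23 = −[(0.55)(0.00) − (-0.45)(-0.15)] = 0.0675
  C_31 = (-0.45)(-0.40) − (-0.05)(0.55) = 0.2075
  C_32 = −[(0.55)(-0.40) − (-0.05)(-0.25)] = 0.2325
  C_33 = (0.55)(0.55) − (-0.45)(-0.25) = 0.1900
det(I−A) = Σ_j (I−A)_1j·C_1j = (0.55)(0.4675) + (-0.45)(0.2725) + (-0.05)(0.0825) = 0.130375
adj(I−A) = Cᵀ =
  [ 0.4675   0.3825   0.2075]
  [ 0.2725   0.4600   0.2325]
  [ 0.0825   0.0675   0.1900]
(I − A)⁻¹ = adj(I−A) / det(I−A) ≈
  [   3.5858     2.9338     1.5916]
  [   2.0901     3.5283     1.7833]
  [   0.6328     0.5177     1.4573]
First solve x = (I − A)⁻¹ d = adj(I−A)·d / det(I−A); in particular x_I = (0.2725·120 + 0.4600·100 + 0.2325·230) / 0.130375 = 132.175 / 0.130375 ≈ 1013.8063.
Intermediate flow from I to I: z_II = a_II · x_I = 0.45 × 132.175 / 0.130375 = 59.47875 / 0.130375 ≈ 456.21.

z_II = 456.21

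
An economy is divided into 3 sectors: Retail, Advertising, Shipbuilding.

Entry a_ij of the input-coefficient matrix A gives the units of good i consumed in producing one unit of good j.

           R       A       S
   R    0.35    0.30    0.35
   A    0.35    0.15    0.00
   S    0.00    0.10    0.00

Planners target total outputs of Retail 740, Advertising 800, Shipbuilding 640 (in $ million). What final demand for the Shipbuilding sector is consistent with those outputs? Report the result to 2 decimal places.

I − A =
  [   0.65    -0.30    -0.35]
  [  -0.35     0.85     0.00]
  [   0.00    -0.10     1.00]
d = (I − A) x:
  d_R = (+0.65)·740 + (-0.30)·800 + (-0.35)·640 = 17.00
  d_A = (-0.35)·740 + (+0.85)·800 + (+0.00)·640 = 421.00
  d_S = (+0.00)·740 + (-0.10)·800 + (+1.00)·640 = 560.00

d_S = 560.00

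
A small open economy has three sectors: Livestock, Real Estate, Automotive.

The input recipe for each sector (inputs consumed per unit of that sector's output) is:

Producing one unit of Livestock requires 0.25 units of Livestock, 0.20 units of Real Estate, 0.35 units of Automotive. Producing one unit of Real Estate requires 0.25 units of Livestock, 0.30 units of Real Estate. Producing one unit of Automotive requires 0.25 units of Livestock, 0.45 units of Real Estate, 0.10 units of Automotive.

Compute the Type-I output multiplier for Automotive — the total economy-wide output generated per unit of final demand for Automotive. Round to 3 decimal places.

I − A =
  [   0.75    -0.25    -0.25]
  [  -0.20     0.70    -0.45]
  [  -0.35     0.00     0.90]
Cofactors of I−A, C_ij = (−1)^(i+j)·(minor ij) (rows/columns in the sector order above):
  C_11 = (0.70)(0.90) − (-0.45)(0.00) = 0.6300
  C_12 = −[(-0.20)(0.90) − (-0.45)(-0.35)] = 0.3375
  C_13 = (-0.20)(0.00) − (0.70)(-0.35) = 0.2450
  C_21 = −[(-0.25)(0.90) − (-0.25)(0.00)] = 0.2250
  C_22 = (0.75)(0.90) − (-0.25)(-0.35) = 0.5875
  C_23 = −[(0.75)(0.00) − (-0.25)(-0.35)] = 0.0875
  C_31 = (-0.25)(-0.45) − (-0.25)(0.70) = 0.2875
  C_32 = −[(0.75)(-0.45) − (-0.25)(-0.20)] = 0.3875
  C_33 = (0.75)(0.70) − (-0.25)(-0.20) = 0.4750
det(I−A) = Σ_j (I−A)_1j·C_1j = (0.75)(0.6300) + (-0.25)(0.3375) + (-0.25)(0.2450) = 0.326875
adj(I−A) = Cᵀ =
  [ 0.6300   0.2250   0.2875]
  [ 0.3375   0.5875   0.3875]
  [ 0.2450   0.0875   0.4750]
(I − A)⁻¹ = adj(I−A) / det(I−A) ≈
  [   1.9273     0.6883     0.8795]
  [   1.0325     1.7973     1.1855]
  [   0.7495     0.2677     1.4532]
The output multiplier for sector j is the column-j sum of the Leontief inverse (I − A)⁻¹ = adj(I−A) / det(I−A).
Column A of adj(I−A): (0.2875, 0.3875, 0.4750); det(I−A) = 0.326875.
m_A = (0.2875 + 0.3875 + 0.4750) / 0.326875 = 1.15 / 0.326875 ≈ 3.518.

m_A = 3.518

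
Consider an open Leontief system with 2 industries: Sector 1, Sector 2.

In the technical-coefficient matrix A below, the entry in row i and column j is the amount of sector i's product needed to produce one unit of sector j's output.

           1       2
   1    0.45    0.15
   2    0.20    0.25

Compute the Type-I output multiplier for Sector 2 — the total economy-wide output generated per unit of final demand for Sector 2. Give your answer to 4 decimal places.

m_2 = 1.8301

I − A =
  [   0.55    -0.15]
  [  -0.20     0.75]
det(I−A) = (0.55)(0.75) − (-0.15)(-0.20) = 0.3825
adj(I−A) = [[0.75, 0.15], [0.20, 0.55]]
(I − A)⁻¹ = adj(I−A) / det(I−A) ≈
  [   1.96078     0.39216]
  [   0.52288     1.43791]
The output multiplier for sector j is the column-j sum of the Leontief inverse (I − A)⁻¹ = adj(I−A) / det(I−A).
Column 2 of adj(I−A): (0.15, 0.55); det(I−A) = 0.3825.
m_2 = (0.15 + 0.55) / 0.3825 = 0.70 / 0.3825 ≈ 1.8301.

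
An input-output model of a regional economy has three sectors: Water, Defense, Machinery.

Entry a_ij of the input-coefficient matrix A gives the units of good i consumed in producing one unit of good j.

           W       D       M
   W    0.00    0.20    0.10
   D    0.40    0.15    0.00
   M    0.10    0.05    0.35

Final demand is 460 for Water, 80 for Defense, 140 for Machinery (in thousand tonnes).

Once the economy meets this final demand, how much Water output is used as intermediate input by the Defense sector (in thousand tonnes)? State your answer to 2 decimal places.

I − A =
  [   1.00    -0.20    -0.10]
  [  -0.40     0.85     0.00]
  [  -0.10    -0.05     0.65]
Cofactors of I−A, C_ij = (−1)^(i+j)·(minor ij) (rows/columns in the sector order above):
  C_11 = (0.85)(0.65) − (0.00)(-0.05) = 0.5525
  C_12 = −[(-0.40)(0.65) − (0.00)(-0.10)] = 0.2600
  C_13 = (-0.40)(-0.05) − (0.85)(-0.10) = 0.1050
  C_21 = −[(-0.20)(0.65) − (-0.10)(-0.05)] = 0.1350
  C_22 = (1.00)(0.65) − (-0.10)(-0.10) = 0.6400
  C_23 = −[(1.00)(-0.05) − (-0.20)(-0.10)] = 0.0700
  C_31 = (-0.20)(0.00) − (-0.10)(0.85) = 0.0850
  C_32 = −[(1.00)(0.00) − (-0.10)(-0.40)] = 0.0400
  C_33 = (1.00)(0.85) − (-0.20)(-0.40) = 0.7700
det(I−A) = Σ_j (I−A)_1j·C_1j = (1.00)(0.5525) + (-0.20)(0.2600) + (-0.10)(0.1050) = 0.4900
adj(I−A) = Cᵀ =
  [ 0.5525   0.1350   0.0850]
  [ 0.2600   0.6400   0.0400]
  [ 0.1050   0.0700   0.7700]
(I − A)⁻¹ = adj(I−A) / det(I−A) ≈
  [   1.1276     0.2755     0.1735]
  [   0.5306     1.3061     0.0816]
  [   0.2143     0.1429     1.5714]
First solve x = (I − A)⁻¹ d = adj(I−A)·d / det(I−A); in particular x_D = (0.2600·460 + 0.6400·80 + 0.0400·140) / 0.4900 = 176.40 / 0.4900 = 360.0000.
Intermediate flow from W to D: z_WD = a_WD · x_D = 0.20 × 176.40 / 0.4900 = 35.28 / 0.4900 = 72.00.

z_WD = 72.00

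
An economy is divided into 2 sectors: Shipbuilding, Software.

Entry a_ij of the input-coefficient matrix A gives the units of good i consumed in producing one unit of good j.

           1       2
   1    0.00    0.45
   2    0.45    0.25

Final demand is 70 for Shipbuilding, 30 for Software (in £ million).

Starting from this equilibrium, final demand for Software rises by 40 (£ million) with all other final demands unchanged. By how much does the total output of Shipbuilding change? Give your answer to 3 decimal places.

Δx_1 = 32.877

I − A =
  [   1.00    -0.45]
  [  -0.45     0.75]
det(I−A) = (1.00)(0.75) − (-0.45)(-0.45) = 0.5475
adj(I−A) = [[0.75, 0.45], [0.45, 1.00]]
(I − A)⁻¹ = adj(I−A) / det(I−A) ≈
  [   1.3699     0.8219]
  [   0.8219     1.8265]
Δx = (I − A)⁻¹ Δd with Δd having +40 in the Software component and 0 elsewhere.
So Δx_1 = L_12 · (+40), where L_12 = adj(I−A)_12 / det(I−A) = 0.45 / 0.5475.
Δx_1 = 0.45 × (+40) / 0.5475 = 18.00 / 0.5475 ≈ 32.877.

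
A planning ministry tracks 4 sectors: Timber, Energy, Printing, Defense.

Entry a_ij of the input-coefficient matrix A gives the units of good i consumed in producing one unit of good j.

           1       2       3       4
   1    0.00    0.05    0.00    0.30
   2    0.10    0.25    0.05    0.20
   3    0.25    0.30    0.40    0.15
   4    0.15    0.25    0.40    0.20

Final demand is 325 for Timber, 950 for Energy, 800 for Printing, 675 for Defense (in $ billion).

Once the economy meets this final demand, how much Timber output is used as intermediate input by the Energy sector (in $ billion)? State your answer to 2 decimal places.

z_12 = 151.21

I − A =
  [   1.00    -0.05     0.00    -0.30]
  [  -0.10     0.75    -0.05    -0.20]
  [  -0.25    -0.30     0.60    -0.15]
  [  -0.15    -0.25    -0.40     0.80]
Compute the cofactors C_ij = (−1)^(i+j)·(3×3 minor ij) of I−A; the adjugate is their transpose:
adj(I−A) = Cᵀ =
  [ 0.247125   0.102000   0.099750   0.136875]
  [ 0.091125   0.363000   0.129750   0.149250]
  [ 0.191125   0.293875   0.503250   0.239500]
  [ 0.170375   0.279500   0.310875   0.431375]
det(I−A) = Σ_j (I−A)_1j·C_1j = (1.00)(0.247125) + (-0.05)(0.091125) + (0.00)(0.191125) + (-0.30)(0.170375) = 0.19145625
(I − A)⁻¹ = adj(I−A) / det(I−A) ≈
  [   1.2908     0.5328     0.5210     0.7149]
  [   0.4760     1.8960     0.6777     0.7796]
  [   0.9983     1.5349     2.6285     1.2509]
  [   0.8899     1.4599     1.6237     2.2531]
First solve x = (I − A)⁻¹ d = adj(I−A)·d / det(I−A); in particular x_2 = (0.091125·325 + 0.363000·950 + 0.129750·800 + 0.149250·675) / 0.19145625 = 579.009375 / 0.19145625 ≈ 3024.2386.
Intermediate flow from 1 to 2: z_12 = a_12 · x_2 = 0.05 × 579.009375 / 0.19145625 = 28.95046875 / 0.19145625 ≈ 151.21.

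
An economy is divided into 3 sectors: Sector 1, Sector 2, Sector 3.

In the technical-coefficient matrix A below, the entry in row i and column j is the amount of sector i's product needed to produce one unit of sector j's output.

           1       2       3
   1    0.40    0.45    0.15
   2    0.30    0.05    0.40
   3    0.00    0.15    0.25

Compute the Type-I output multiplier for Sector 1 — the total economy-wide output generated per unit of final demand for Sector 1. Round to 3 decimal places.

I − A =
  [   0.60    -0.45    -0.15]
  [  -0.30     0.95    -0.40]
  [   0.00    -0.15     0.75]
Cofactors of I−A, C_ij = (−1)^(i+j)·(minor ij) (rows/columns in the sector order above):
  C_11 = (0.95)(0.75) − (-0.40)(-0.15) = 0.6525
  C_12 = −[(-0.30)(0.75) − (-0.40)(0.00)] = 0.2250
  C_13 = (-0.30)(-0.15) − (0.95)(0.00) = 0.0450
  C_21 = −[(-0.45)(0.75) − (-0.15)(-0.15)] = 0.3600
  C_22 = (0.60)(0.75) − (-0.15)(0.00) = 0.4500
  C_23 = −[(0.60)(-0.15) − (-0.45)(0.00)] = 0.0900
  C_31 = (-0.45)(-0.40) − (-0.15)(0.95) = 0.3225
  C_32 = −[(0.60)(-0.40) − (-0.15)(-0.30)] = 0.2850
  C_33 = (0.60)(0.95) − (-0.45)(-0.30) = 0.4350
det(I−A) = Σ_j (I−A)_1j·C_1j = (0.60)(0.6525) + (-0.45)(0.2250) + (-0.15)(0.0450) = 0.2835
adj(I−A) = Cᵀ =
  [ 0.6525   0.3600   0.3225]
  [ 0.2250   0.4500   0.2850]
  [ 0.0450   0.0900   0.4350]
(I − A)⁻¹ = adj(I−A) / det(I−A) ≈
  [   2.3016     1.2698     1.1376]
  [   0.7937     1.5873     1.0053]
  [   0.1587     0.3175     1.5344]
The output multiplier for sector j is the column-j sum of the Leontief inverse (I − A)⁻¹ = adj(I−A) / det(I−A).
Column 1 of adj(I−A): (0.6525, 0.2250, 0.0450); det(I−A) = 0.2835.
m_1 = (0.6525 + 0.2250 + 0.0450) / 0.2835 = 0.9225 / 0.2835 ≈ 3.254.

m_1 = 3.254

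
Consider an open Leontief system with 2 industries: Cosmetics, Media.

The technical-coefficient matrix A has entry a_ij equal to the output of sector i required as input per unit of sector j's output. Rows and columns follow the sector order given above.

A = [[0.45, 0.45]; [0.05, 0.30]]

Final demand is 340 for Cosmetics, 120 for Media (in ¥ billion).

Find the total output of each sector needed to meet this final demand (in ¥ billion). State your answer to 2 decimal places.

x_C = 805.52, x_M = 228.97

I − A =
  [   0.55    -0.45]
  [  -0.05     0.70]
det(I−A) = (0.55)(0.70) − (-0.45)(-0.05) = 0.3625
adj(I−A) = [[0.70, 0.45], [0.05, 0.55]]
(I − A)⁻¹ = adj(I−A) / det(I−A) ≈
  [   1.9310     1.2414]
  [   0.1379     1.5172]
x = (I − A)⁻¹ d = adj(I−A)·d / det(I−A), with det(I−A) = 0.3625:
  x_C = (0.70·340 + 0.45·120) / 0.3625 = 292.00 / 0.3625 ≈ 805.52
  x_M = (0.05·340 + 0.55·120) / 0.3625 = 83.00 / 0.3625 ≈ 228.97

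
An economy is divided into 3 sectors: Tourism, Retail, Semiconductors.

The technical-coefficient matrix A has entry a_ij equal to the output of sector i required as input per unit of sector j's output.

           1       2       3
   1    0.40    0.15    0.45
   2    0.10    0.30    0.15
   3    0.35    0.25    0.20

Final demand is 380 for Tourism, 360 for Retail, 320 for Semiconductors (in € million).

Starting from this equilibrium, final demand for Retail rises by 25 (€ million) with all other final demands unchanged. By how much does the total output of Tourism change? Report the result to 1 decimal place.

Δx_1 = 33.8

I − A =
  [   0.60    -0.15    -0.45]
  [  -0.10     0.70    -0.15]
  [  -0.35    -0.25     0.80]
Cofactors of I−A, C_ij = (−1)^(i+j)·(minor ij) (rows/columns in the sector order above):
  C_11 = (0.70)(0.80) − (-0.15)(-0.25) = 0.5225
  C_12 = −[(-0.10)(0.80) − (-0.15)(-0.35)] = 0.1325
  C_13 = (-0.10)(-0.25) − (0.70)(-0.35) = 0.2700
  C_21 = −[(-0.15)(0.80) − (-0.45)(-0.25)] = 0.2325
  C_22 = (0.60)(0.80) − (-0.45)(-0.35) = 0.3225
  C_23 = −[(0.60)(-0.25) − (-0.15)(-0.35)] = 0.2025
  C_31 = (-0.15)(-0.15) − (-0.45)(0.70) = 0.3375
  C_32 = −[(0.60)(-0.15) − (-0.45)(-0.10)] = 0.1350
  C_33 = (0.60)(0.70) − (-0.15)(-0.10) = 0.4050
det(I−A) = Σ_j (I−A)_1j·C_1j = (0.60)(0.5225) + (-0.15)(0.1325) + (-0.45)(0.2700) = 0.172125
adj(I−A) = Cᵀ =
  [ 0.5225   0.2325   0.3375]
  [ 0.1325   0.3225   0.1350]
  [ 0.2700   0.2025   0.4050]
(I − A)⁻¹ = adj(I−A) / det(I−A) ≈
  [   3.0356     1.3508     1.9608]
  [   0.7698     1.8736     0.7843]
  [   1.5686     1.1765     2.3529]
Δx = (I − A)⁻¹ Δd with Δd having +25 in the Retail component and 0 elsewhere.
So Δx_1 = L_12 · (+25), where L_12 = adj(I−A)_12 / det(I−A) = 0.2325 / 0.172125.
Δx_1 = 0.2325 × (+25) / 0.172125 = 5.8125 / 0.172125 ≈ 33.8.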